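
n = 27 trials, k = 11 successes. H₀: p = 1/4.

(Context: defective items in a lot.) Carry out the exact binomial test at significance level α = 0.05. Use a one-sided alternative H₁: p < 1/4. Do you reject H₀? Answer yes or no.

reject H₀: no

Exact binomial: n=27, k=11, p₀=1/4=0.2500
P(X≤11) from Σ C(n,i)·p₀^i·(1−p₀)^(n−i)
p-value (one-sided, H₁ less) = 0.97838
At α=0.05: p ≥ α → fail to reject H₀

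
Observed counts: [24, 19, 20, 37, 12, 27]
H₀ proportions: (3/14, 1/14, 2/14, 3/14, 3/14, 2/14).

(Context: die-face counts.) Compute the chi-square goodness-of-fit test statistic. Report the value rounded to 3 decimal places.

n = 139; E_i = n·p_i = [29.79, 9.93, 19.86, 29.79, 29.79, 19.86]
χ² = (24−29.79)²/29.79 + (19−9.93)²/9.93 + (20−19.86)²/19.86 + (37−29.79)²/29.79 + (12−29.79)²/29.79 + (27−19.86)²/19.86 = 24.3501
df = 5

test statistic = 24.350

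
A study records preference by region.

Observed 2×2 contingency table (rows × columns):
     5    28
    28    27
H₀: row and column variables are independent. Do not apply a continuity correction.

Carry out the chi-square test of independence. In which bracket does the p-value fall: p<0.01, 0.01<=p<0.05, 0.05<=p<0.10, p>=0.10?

Row totals [33, 55], col totals [33, 55], n=88
χ² = (5−12.38)²/12.38 + (28−20.62)²/20.62 + (28−20.62)²/20.62 + (27−34.38)²/34.38 = 11.2517
df = 1
p-value (upper-tail) = 0.00080
→ bracket: p<0.01

p-value bracket: p<0.01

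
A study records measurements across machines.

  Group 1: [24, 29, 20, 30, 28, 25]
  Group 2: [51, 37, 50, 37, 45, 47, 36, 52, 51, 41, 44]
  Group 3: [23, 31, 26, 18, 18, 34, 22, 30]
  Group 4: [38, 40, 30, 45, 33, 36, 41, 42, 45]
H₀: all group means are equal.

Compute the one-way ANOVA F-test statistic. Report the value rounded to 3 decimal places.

Group means [26.00, 44.64, 25.25, 38.89], grand mean 35.265
SSB = Σnᵢ(x̄ᵢ−x̄)² = 2401.683; SSW = ΣΣ(x−x̄ᵢ)² = 910.934
MSB = 2401.683/3 = 800.5611; MSW = 910.934/30 = 30.3645
F = MSB/MSW = 26.3651
df = (3, 30)

test statistic = 26.365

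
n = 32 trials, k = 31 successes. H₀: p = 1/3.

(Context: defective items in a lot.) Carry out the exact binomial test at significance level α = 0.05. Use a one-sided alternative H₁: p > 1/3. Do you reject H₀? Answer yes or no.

reject H₀: yes

Exact binomial: n=32, k=31, p₀=1/3=0.3333
P(X≥31) from Σ C(n,i)·p₀^i·(1−p₀)^(n−i)
p-value (one-sided, H₁ greater) = 0.00000
At α=0.05: p < α → reject H₀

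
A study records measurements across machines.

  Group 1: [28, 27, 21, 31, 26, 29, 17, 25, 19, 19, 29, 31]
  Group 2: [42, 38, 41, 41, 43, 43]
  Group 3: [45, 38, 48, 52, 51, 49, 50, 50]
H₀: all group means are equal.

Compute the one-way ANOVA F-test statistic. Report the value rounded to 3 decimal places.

test statistic = 72.412

Group means [25.17, 41.33, 47.88], grand mean 35.885
SSB = Σnᵢ(x̄ᵢ−x̄)² = 2706.779; SSW = ΣΣ(x−x̄ᵢ)² = 429.875
MSB = 2706.779/2 = 1353.3894; MSW = 429.875/23 = 18.6902
F = MSB/MSW = 72.4116
df = (2, 23)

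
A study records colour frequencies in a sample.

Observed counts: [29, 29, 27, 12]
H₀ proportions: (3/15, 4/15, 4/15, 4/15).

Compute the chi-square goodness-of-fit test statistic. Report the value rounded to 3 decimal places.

test statistic = 12.613

n = 97; E_i = n·p_i = [19.40, 25.87, 25.87, 25.87]
χ² = (29−19.40)²/19.40 + (29−25.87)²/25.87 + (27−25.87)²/25.87 + (12−25.87)²/25.87 = 12.6134
df = 3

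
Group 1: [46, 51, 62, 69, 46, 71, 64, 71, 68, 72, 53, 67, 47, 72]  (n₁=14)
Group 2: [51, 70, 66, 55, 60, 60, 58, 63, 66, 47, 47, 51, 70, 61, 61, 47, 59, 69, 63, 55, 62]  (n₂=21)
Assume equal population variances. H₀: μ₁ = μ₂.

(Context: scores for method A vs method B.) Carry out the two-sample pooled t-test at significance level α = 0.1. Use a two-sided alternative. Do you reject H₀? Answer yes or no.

x̄₁=61.357, s₁=10.412, n₁=14
x̄₂=59.095, s₂=7.361, n₂=21
s_p² = [13·10.412² + 20·7.361²]/33 = 75.5462
SE = √(s_p²·(1/14+1/21)) = 2.9989
t = (61.357−59.095)/2.9989 = 0.7542
df = 33
p-value (two-sided) = 0.45606
At α=0.1: p ≥ α → fail to reject H₀

reject H₀: no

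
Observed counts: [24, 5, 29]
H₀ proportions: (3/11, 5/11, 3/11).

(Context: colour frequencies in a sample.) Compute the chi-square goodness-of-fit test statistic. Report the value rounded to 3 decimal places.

test statistic = 32.529

n = 58; E_i = n·p_i = [15.82, 26.36, 15.82]
χ² = (24−15.82)²/15.82 + (5−26.36)²/26.36 + (29−15.82)²/15.82 = 32.5287
df = 2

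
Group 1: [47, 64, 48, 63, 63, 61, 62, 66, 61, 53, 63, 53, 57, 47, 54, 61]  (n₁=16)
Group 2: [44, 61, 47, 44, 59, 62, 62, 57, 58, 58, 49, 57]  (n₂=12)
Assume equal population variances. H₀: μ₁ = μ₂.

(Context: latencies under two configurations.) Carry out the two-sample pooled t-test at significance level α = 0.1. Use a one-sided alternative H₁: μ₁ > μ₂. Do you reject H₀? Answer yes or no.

reject H₀: no

x̄₁=57.688, s₁=6.457, n₁=16
x̄₂=54.833, s₂=6.860, n₂=12
s_p² = [15·6.457² + 11·6.860²]/26 = 43.9655
SE = √(s_p²·(1/16+1/12)) = 2.5321
t = (57.688−54.833)/2.5321 = 1.1272
df = 26
p-value (one-sided, H₁ greater) = 0.13498
At α=0.1: p ≥ α → fail to reject H₀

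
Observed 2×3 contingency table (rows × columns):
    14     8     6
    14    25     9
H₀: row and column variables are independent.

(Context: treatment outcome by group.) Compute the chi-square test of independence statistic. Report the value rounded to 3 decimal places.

test statistic = 4.399

Row totals [28, 48], col totals [28, 33, 15], n=76
χ² = (14−10.32)²/10.32 + (8−12.16)²/12.16 + (6−5.53)²/5.53 + (14−17.68)²/17.68 + (25−20.84)²/20.84 + (9−9.47)²/9.47 = 4.3991
df = 2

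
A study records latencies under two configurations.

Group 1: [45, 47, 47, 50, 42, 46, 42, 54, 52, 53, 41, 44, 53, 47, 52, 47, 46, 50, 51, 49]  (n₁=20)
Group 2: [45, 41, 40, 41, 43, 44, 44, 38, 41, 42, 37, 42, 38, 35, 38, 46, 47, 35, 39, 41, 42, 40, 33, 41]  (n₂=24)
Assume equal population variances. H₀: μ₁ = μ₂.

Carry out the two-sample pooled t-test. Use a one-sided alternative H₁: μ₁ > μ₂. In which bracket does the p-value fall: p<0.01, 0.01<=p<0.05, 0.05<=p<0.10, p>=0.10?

p-value bracket: p<0.01

x̄₁=47.900, s₁=3.932, n₁=20
x̄₂=40.542, s₂=3.501, n₂=24
s_p² = [19·3.932² + 23·3.501²]/42 = 13.7085
SE = √(s_p²·(1/20+1/24)) = 1.1210
t = (47.900−40.542)/1.1210 = 6.5641
df = 42
p-value (one-sided, H₁ greater) = 0.00000
→ bracket: p<0.01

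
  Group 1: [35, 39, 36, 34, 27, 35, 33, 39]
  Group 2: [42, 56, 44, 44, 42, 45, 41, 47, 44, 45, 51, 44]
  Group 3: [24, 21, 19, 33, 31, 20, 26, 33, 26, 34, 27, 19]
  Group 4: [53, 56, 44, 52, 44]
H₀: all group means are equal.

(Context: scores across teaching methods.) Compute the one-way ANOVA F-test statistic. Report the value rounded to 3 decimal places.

test statistic = 44.749

Group means [34.75, 45.42, 26.08, 49.80], grand mean 37.432
SSB = Σnᵢ(x̄ᵢ−x̄)² = 3132.948; SSW = ΣΣ(x−x̄ᵢ)² = 770.133
MSB = 3132.948/3 = 1044.3159; MSW = 770.133/33 = 23.3374
F = MSB/MSW = 44.7486
df = (3, 33)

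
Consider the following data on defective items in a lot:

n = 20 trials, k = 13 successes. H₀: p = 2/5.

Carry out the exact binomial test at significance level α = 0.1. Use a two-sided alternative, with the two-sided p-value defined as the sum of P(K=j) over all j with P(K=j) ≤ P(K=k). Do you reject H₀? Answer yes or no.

reject H₀: yes

Exact binomial: n=20, k=13, p₀=2/5=0.4000
P(X=j) = C(n,j)·p₀^j·(1−p₀)^(n−j); p = Σ P(X=j) over j with P(X=j) ≤ P(X=13)
p-value (two-sided) = 0.03699
At α=0.1: p < α → reject H₀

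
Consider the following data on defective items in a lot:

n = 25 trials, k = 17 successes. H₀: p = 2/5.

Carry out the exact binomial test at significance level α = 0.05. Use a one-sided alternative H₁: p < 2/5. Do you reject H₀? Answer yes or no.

Exact binomial: n=25, k=17, p₀=2/5=0.4000
P(X≤17) from Σ C(n,i)·p₀^i·(1−p₀)^(n−i)
p-value (one-sided, H₁ less) = 0.99879
At α=0.05: p ≥ α → fail to reject H₀

reject H₀: no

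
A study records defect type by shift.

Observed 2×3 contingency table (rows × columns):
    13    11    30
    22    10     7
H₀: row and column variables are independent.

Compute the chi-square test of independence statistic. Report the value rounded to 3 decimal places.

test statistic = 14.620

Row totals [54, 39], col totals [35, 21, 37], n=93
χ² = (13−20.32)²/20.32 + (11−12.19)²/12.19 + (30−21.48)²/21.48 + (22−14.68)²/14.68 + (10−8.81)²/8.81 + (7−15.52)²/15.52 = 14.6202
df = 2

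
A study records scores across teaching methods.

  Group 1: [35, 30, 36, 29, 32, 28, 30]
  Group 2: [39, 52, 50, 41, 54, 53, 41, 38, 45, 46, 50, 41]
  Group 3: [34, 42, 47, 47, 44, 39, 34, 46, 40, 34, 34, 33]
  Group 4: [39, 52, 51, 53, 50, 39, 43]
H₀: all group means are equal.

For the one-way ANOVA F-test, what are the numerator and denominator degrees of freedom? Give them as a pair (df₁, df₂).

degrees of freedom = [3, 34]

k = 4 groups, N = 38 total
df = (k−1, N−k) = (4−1, 38−4) = (3, 34)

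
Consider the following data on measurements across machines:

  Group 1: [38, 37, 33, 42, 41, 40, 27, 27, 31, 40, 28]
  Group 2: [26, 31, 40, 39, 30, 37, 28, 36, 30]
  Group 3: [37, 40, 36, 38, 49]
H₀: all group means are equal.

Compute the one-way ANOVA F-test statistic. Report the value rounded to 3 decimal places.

test statistic = 2.657

Group means [34.91, 33.00, 40.00], grand mean 35.240
SSB = Σnᵢ(x̄ᵢ−x̄)² = 159.651; SSW = ΣΣ(x−x̄ᵢ)² = 660.909
MSB = 159.651/2 = 79.8255; MSW = 660.909/22 = 30.0413
F = MSB/MSW = 2.6572
df = (2, 22)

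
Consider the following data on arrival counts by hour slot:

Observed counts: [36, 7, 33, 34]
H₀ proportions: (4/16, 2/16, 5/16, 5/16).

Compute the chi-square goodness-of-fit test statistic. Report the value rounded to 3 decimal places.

test statistic = 6.000

n = 110; E_i = n·p_i = [27.50, 13.75, 34.38, 34.38]
χ² = (36−27.50)²/27.50 + (7−13.75)²/13.75 + (33−34.38)²/34.38 + (34−34.38)²/34.38 = 6.0000
df = 3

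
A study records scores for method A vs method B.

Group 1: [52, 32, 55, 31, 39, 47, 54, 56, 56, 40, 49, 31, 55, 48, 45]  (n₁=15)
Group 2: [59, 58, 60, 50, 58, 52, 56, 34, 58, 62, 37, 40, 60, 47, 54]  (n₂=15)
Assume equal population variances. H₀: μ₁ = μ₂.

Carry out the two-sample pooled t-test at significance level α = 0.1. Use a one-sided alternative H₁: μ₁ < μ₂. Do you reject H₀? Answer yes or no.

x̄₁=46.000, s₁=9.289, n₁=15
x̄₂=52.333, s₂=8.966, n₂=15
s_p² = [14·9.289² + 14·8.966²]/28 = 83.3333
SE = √(s_p²·(1/15+1/15)) = 3.3333
t = (46.000−52.333)/3.3333 = -1.9000
df = 28
p-value (one-sided, H₁ less) = 0.03389
At α=0.1: p < α → reject H₀

reject H₀: yes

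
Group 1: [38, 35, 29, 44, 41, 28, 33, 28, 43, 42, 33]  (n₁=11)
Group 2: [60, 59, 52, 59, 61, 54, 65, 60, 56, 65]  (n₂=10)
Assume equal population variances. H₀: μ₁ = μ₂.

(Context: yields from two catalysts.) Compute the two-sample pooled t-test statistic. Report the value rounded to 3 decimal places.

test statistic = -10.046

x̄₁=35.818, s₁=6.113, n₁=11
x̄₂=59.100, s₂=4.228, n₂=10
s_p² = [10·6.113² + 9·4.228²]/19 = 28.1335
SE = √(s_p²·(1/11+1/10)) = 2.3175
t = (35.818−59.100)/2.3175 = -10.0460
df = 19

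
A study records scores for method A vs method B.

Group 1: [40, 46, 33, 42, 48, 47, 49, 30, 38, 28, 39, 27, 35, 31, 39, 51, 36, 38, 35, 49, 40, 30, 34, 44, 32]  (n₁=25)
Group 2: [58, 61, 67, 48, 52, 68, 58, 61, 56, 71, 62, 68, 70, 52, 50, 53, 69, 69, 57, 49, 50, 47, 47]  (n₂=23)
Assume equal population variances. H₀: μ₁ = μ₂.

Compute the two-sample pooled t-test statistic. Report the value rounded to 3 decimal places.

test statistic = -8.964

x̄₁=38.440, s₁=7.101, n₁=25
x̄₂=58.391, s₂=8.311, n₂=23
s_p² = [24·7.101² + 22·8.311²]/46 = 59.3400
SE = √(s_p²·(1/25+1/23)) = 2.2257
t = (38.440−58.391)/2.2257 = -8.9642
df = 46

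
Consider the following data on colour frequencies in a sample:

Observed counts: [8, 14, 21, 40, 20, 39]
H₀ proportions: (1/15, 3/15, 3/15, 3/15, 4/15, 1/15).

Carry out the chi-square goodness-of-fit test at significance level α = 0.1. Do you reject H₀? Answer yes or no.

n = 142; E_i = n·p_i = [9.47, 28.40, 28.40, 28.40, 37.87, 9.47]
χ² = (8−9.47)²/9.47 + (14−28.40)²/28.40 + (21−28.40)²/28.40 + (40−28.40)²/28.40 + (20−37.87)²/37.87 + (39−9.47)²/9.47 = 114.7606
df = 5
p-value (upper-tail) = 0.00000
At α=0.1: p < α → reject H₀

reject H₀: yes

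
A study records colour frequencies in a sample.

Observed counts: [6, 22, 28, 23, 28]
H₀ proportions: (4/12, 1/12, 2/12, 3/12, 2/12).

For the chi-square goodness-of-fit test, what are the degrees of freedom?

degrees of freedom = 4

df = k − 1 = 5 − 1 = 4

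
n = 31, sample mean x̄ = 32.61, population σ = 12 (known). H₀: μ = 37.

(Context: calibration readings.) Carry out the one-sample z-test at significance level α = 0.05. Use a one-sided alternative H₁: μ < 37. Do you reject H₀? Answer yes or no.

SE = σ/√n = 12/√31 = 2.1553
z = (x̄−μ₀)/SE = (32.61−37)/2.1553 = -2.0369
p-value (one-sided, H₁ less) = 0.02083
At α=0.05: p < α → reject H₀

reject H₀: yes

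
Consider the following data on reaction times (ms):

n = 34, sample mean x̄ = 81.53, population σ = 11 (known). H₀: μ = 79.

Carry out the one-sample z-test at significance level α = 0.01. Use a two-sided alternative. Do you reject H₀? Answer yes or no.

reject H₀: no

SE = σ/√n = 11/√34 = 1.8865
z = (x̄−μ₀)/SE = (81.53−79)/1.8865 = 1.3411
p-value (two-sided) = 0.17988
At α=0.01: p ≥ α → fail to reject H₀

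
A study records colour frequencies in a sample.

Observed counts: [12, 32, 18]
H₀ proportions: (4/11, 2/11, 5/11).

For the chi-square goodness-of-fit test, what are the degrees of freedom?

df = k − 1 = 3 − 1 = 2

degrees of freedom = 2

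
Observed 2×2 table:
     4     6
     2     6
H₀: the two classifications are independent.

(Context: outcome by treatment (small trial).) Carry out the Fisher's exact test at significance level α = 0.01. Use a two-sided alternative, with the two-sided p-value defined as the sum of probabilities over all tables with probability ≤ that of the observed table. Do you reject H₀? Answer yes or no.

reject H₀: no

Margins: r₁=10, r₂=8, c₁=6, c₂=12, n=18
p_obs = C(10,4)·C(8,2)/C(18,6); sum pmf over tables with pmf ≤ p_obs
p-value (two-sided) = 0.63801
At α=0.01: p ≥ α → fail to reject H₀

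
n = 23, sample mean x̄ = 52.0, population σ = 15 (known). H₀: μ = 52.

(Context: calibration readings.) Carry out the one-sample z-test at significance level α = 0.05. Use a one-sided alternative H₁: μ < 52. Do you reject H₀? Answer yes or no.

reject H₀: no

SE = σ/√n = 15/√23 = 3.1277
z = (x̄−μ₀)/SE = (52.0−52)/3.1277 = 0.0000
p-value (one-sided, H₁ less) = 0.50000
At α=0.05: p ≥ α → fail to reject H₀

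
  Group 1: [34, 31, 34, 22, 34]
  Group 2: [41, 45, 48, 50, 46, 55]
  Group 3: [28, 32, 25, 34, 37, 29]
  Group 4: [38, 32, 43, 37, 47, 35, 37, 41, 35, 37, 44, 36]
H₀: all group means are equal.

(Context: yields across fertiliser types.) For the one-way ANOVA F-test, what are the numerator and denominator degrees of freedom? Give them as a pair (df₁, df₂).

degrees of freedom = [3, 25]

k = 4 groups, N = 29 total
df = (k−1, N−k) = (4−1, 29−4) = (3, 25)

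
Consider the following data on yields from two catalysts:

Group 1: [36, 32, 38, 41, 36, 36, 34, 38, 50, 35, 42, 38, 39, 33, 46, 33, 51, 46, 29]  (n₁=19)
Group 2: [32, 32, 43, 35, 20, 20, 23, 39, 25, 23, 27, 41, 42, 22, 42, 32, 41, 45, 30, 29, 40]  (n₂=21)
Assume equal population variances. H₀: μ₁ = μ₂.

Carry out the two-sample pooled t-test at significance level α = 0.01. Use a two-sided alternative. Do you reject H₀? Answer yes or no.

reject H₀: no

x̄₁=38.579, s₁=6.077, n₁=19
x̄₂=32.524, s₂=8.382, n₂=21
s_p² = [18·6.077² + 20·8.382²]/38 = 54.4703
SE = √(s_p²·(1/19+1/21)) = 2.3368
t = (38.579−32.524)/2.3368 = 2.5912
df = 38
p-value (two-sided) = 0.01349
At α=0.01: p ≥ α → fail to reject H₀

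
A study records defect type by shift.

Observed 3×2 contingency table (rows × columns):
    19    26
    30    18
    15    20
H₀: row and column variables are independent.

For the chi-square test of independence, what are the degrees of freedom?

degrees of freedom = 2

df = (r−1)(c−1) = (3−1)·(2−1) = 2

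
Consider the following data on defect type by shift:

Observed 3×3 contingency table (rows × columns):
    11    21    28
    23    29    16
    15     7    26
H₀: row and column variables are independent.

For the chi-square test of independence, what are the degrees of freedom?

df = (r−1)(c−1) = (3−1)·(3−1) = 4

degrees of freedom = 4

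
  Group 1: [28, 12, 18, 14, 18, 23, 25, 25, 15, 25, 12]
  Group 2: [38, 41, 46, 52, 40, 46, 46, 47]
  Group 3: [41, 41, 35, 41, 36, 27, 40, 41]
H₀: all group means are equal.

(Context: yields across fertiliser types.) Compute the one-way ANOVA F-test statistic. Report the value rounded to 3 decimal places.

Group means [19.55, 44.50, 37.75], grand mean 32.333
SSB = Σnᵢ(x̄ᵢ−x̄)² = 3217.773; SSW = ΣΣ(x−x̄ᵢ)² = 660.227
MSB = 3217.773/2 = 1608.8864; MSW = 660.227/24 = 27.5095
F = MSB/MSW = 58.4848
df = (2, 24)

test statistic = 58.485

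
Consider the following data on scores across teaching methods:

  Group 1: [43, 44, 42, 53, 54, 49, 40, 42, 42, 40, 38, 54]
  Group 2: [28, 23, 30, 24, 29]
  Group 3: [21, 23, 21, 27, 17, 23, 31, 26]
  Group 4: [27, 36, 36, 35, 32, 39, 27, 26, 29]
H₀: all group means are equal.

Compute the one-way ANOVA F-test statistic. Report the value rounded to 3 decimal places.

test statistic = 36.254

Group means [45.08, 26.80, 23.62, 31.89], grand mean 33.853
SSB = Σnᵢ(x̄ᵢ−x̄)² = 2633.784; SSW = ΣΣ(x−x̄ᵢ)² = 726.481
MSB = 2633.784/3 = 877.9281; MSW = 726.481/30 = 24.2160
F = MSB/MSW = 36.2540
df = (3, 30)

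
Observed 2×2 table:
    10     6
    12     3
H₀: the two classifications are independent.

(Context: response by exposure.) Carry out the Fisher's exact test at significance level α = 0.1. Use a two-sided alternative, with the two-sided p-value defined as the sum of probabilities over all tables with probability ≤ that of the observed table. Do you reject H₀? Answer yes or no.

reject H₀: no

Margins: r₁=16, r₂=15, c₁=22, c₂=9, n=31
p_obs = C(16,10)·C(15,12)/C(31,22); sum pmf over tables with pmf ≤ p_obs
p-value (two-sided) = 0.43315
At α=0.1: p ≥ α → fail to reject H₀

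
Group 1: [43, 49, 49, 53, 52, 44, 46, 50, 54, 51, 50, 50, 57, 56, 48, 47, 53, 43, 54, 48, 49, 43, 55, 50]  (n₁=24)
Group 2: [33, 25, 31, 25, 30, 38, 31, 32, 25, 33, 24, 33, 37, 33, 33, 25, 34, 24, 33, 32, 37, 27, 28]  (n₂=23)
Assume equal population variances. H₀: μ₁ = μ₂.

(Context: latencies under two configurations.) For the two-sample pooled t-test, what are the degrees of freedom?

df = n₁ + n₂ − 2 = 24 + 23 − 2 = 45

degrees of freedom = 45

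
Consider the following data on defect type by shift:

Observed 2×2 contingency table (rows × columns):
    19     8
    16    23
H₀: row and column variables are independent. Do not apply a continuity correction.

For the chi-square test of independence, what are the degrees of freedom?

degrees of freedom = 1

df = (r−1)(c−1) = (2−1)·(2−1) = 1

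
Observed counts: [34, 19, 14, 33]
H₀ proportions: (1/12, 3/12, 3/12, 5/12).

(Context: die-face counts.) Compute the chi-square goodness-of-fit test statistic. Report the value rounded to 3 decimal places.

test statistic = 87.136

n = 100; E_i = n·p_i = [8.33, 25.00, 25.00, 41.67]
χ² = (34−8.33)²/8.33 + (19−25.00)²/25.00 + (14−25.00)²/25.00 + (33−41.67)²/41.67 = 87.1360
df = 3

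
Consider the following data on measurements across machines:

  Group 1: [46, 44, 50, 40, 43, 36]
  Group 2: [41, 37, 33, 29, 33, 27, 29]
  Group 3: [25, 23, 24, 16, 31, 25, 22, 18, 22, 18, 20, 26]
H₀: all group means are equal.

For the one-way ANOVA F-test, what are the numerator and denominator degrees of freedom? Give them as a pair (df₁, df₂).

degrees of freedom = [2, 22]

k = 3 groups, N = 25 total
df = (k−1, N−k) = (3−1, 25−3) = (2, 22)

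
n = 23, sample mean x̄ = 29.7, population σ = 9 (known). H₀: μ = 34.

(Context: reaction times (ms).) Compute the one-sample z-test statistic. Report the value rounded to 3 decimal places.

SE = σ/√n = 9/√23 = 1.8766
z = (x̄−μ₀)/SE = (29.7−34)/1.8766 = -2.2913

test statistic = -2.291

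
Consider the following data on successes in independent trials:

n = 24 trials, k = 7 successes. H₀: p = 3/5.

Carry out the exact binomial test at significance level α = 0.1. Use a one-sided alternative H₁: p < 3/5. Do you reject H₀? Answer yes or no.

Exact binomial: n=24, k=7, p₀=3/5=0.6000
P(X≤7) from Σ C(n,i)·p₀^i·(1−p₀)^(n−i)
p-value (one-sided, H₁ less) = 0.00220
At α=0.1: p < α → reject H₀

reject H₀: yes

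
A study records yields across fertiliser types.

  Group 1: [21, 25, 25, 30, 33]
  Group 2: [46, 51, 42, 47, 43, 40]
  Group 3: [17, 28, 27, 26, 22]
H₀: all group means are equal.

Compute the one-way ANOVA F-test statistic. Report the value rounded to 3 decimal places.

Group means [26.80, 44.83, 24.00], grand mean 32.688
SSB = Σnᵢ(x̄ᵢ−x̄)² = 1435.804; SSW = ΣΣ(x−x̄ᵢ)² = 249.633
MSB = 1435.804/2 = 717.9021; MSW = 249.633/13 = 19.2026
F = MSB/MSW = 37.3857
df = (2, 13)

test statistic = 37.386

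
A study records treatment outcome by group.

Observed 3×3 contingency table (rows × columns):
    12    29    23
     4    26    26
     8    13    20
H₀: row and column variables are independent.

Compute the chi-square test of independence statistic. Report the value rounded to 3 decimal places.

test statistic = 6.152

Row totals [64, 56, 41], col totals [24, 68, 69], n=161
χ² = (12−9.54)²/9.54 + (29−27.03)²/27.03 + (23−27.43)²/27.43 + (4−8.35)²/8.35 + (26−23.65)²/23.65 + (26−24.00)²/24.00 + (8−6.11)²/6.11 + (13−17.32)²/17.32 + (20−17.57)²/17.57 = 6.1519
df = 4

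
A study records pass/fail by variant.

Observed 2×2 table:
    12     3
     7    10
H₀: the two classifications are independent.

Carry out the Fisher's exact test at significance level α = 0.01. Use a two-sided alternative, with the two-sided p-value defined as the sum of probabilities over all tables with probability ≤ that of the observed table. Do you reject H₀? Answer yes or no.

reject H₀: no

Margins: r₁=15, r₂=17, c₁=19, c₂=13, n=32
p_obs = C(15,12)·C(17,7)/C(32,19); sum pmf over tables with pmf ≤ p_obs
p-value (two-sided) = 0.03592
At α=0.01: p ≥ α → fail to reject H₀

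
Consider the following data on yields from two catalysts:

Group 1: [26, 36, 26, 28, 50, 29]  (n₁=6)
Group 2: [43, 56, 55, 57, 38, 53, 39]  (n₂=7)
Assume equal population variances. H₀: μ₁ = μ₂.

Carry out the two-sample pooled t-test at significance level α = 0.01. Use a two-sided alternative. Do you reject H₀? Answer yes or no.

reject H₀: yes

x̄₁=32.500, s₁=9.333, n₁=6
x̄₂=48.714, s₂=8.381, n₂=7
s_p² = [5·9.333² + 6·8.381²]/11 = 77.9026
SE = √(s_p²·(1/6+1/7)) = 4.9105
t = (32.500−48.714)/4.9105 = -3.3020
df = 11
p-value (two-sided) = 0.00705
At α=0.01: p < α → reject H₀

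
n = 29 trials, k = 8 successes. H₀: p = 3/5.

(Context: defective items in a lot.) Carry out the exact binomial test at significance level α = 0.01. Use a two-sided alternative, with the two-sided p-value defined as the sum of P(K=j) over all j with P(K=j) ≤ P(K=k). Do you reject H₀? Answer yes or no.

reject H₀: yes

Exact binomial: n=29, k=8, p₀=3/5=0.6000
P(X=j) = C(n,j)·p₀^j·(1−p₀)^(n−j); p = Σ P(X=j) over j with P(X=j) ≤ P(X=8)
p-value (two-sided) = 0.00049
At α=0.01: p < α → reject H₀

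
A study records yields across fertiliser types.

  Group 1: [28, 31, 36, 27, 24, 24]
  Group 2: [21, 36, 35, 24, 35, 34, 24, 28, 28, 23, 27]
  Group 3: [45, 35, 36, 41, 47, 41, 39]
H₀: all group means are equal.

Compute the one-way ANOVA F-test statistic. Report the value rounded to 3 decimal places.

Group means [28.33, 28.64, 40.57], grand mean 32.042
SSB = Σnᵢ(x̄ᵢ−x̄)² = 719.365; SSW = ΣΣ(x−x̄ᵢ)² = 521.593
MSB = 719.365/2 = 359.6826; MSW = 521.593/21 = 24.8378
F = MSB/MSW = 14.4813
df = (2, 21)

test statistic = 14.481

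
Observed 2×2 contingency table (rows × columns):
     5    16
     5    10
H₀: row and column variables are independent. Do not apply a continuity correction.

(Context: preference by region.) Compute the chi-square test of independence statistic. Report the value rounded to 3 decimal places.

Row totals [21, 15], col totals [10, 26], n=36
χ² = (5−5.83)²/5.83 + (16−15.17)²/15.17 + (5−4.17)²/4.17 + (10−10.83)²/10.83 = 0.3956
df = 1

test statistic = 0.396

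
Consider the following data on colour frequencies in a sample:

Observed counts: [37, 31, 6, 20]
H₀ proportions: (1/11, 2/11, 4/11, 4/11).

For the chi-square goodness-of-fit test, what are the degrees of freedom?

degrees of freedom = 3

df = k − 1 = 4 − 1 = 3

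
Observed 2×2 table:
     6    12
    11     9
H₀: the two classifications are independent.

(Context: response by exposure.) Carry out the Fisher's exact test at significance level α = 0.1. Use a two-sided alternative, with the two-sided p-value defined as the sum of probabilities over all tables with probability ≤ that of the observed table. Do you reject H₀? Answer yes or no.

Margins: r₁=18, r₂=20, c₁=17, c₂=21, n=38
p_obs = C(18,6)·C(20,11)/C(38,17); sum pmf over tables with pmf ≤ p_obs
p-value (two-sided) = 0.20969
At α=0.1: p ≥ α → fail to reject H₀

reject H₀: no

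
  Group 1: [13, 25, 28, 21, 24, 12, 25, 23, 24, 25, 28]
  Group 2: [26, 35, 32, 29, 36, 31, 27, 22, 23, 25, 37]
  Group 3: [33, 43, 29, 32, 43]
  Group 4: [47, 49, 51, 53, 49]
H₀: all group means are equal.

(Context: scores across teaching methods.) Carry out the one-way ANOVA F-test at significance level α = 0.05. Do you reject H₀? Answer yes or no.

reject H₀: yes

Group means [22.55, 29.36, 36.00, 49.80], grand mean 31.250
SSB = Σnᵢ(x̄ᵢ−x̄)² = 2705.927; SSW = ΣΣ(x−x̄ᵢ)² = 754.073
MSB = 2705.927/3 = 901.9758; MSW = 754.073/28 = 26.9312
F = MSB/MSW = 33.4919
df = (3, 28)
p-value (upper-tail) = 0.00000
At α=0.05: p < α → reject H₀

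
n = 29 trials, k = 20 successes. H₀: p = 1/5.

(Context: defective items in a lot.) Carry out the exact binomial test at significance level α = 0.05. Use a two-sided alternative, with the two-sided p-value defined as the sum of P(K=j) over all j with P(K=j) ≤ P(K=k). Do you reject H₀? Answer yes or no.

reject H₀: yes

Exact binomial: n=29, k=20, p₀=1/5=0.2000
P(X=j) = C(n,j)·p₀^j·(1−p₀)^(n−j); p = Σ P(X=j) over j with P(X=j) ≤ P(X=20)
p-value (two-sided) = 0.00000
At α=0.05: p < α → reject H₀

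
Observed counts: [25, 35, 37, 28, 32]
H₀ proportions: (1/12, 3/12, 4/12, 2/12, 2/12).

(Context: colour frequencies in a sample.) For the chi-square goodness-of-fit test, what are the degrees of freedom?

df = k − 1 = 5 − 1 = 4

degrees of freedom = 4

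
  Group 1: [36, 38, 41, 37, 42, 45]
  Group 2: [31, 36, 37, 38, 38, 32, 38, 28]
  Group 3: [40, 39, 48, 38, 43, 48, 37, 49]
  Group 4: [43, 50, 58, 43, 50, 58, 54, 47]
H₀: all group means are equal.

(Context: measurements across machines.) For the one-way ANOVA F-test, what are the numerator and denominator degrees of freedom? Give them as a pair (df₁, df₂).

degrees of freedom = [3, 26]

k = 4 groups, N = 30 total
df = (k−1, N−k) = (4−1, 30−4) = (3, 26)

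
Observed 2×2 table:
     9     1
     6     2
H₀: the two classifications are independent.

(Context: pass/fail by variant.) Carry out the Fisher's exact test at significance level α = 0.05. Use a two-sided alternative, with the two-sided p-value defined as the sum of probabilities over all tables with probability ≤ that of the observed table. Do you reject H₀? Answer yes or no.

Margins: r₁=10, r₂=8, c₁=15, c₂=3, n=18
p_obs = C(10,9)·C(8,6)/C(18,15); sum pmf over tables with pmf ≤ p_obs
p-value (two-sided) = 0.55882
At α=0.05: p ≥ α → fail to reject H₀

reject H₀: no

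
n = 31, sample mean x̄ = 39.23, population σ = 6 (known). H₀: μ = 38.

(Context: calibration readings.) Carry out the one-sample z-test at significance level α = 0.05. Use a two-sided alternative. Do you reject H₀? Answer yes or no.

reject H₀: no

SE = σ/√n = 6/√31 = 1.0776
z = (x̄−μ₀)/SE = (39.23−38)/1.0776 = 1.1414
p-value (two-sided) = 0.25371
At α=0.05: p ≥ α → fail to reject H₀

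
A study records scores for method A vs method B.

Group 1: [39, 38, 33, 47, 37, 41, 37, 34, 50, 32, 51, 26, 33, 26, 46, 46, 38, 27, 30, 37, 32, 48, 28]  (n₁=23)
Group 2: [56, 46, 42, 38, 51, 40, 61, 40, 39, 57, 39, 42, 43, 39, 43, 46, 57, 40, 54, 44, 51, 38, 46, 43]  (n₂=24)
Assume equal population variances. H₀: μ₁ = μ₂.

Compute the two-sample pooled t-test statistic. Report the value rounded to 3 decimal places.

test statistic = -3.901

x̄₁=37.217, s₁=7.781, n₁=23
x̄₂=45.625, s₂=6.990, n₂=24
s_p² = [22·7.781² + 23·6.990²]/45 = 54.5675
SE = √(s_p²·(1/23+1/24)) = 2.1555
t = (37.217−45.625)/2.1555 = -3.9006
df = 45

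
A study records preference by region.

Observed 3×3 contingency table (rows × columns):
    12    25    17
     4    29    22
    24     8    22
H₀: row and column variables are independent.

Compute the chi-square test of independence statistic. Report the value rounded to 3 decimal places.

test statistic = 28.029

Row totals [54, 55, 54], col totals [40, 62, 61], n=163
χ² = (12−13.25)²/13.25 + (25−20.54)²/20.54 + (17−20.21)²/20.21 + (4−13.50)²/13.50 + (29−20.92)²/20.92 + (22−20.58)²/20.58 + (24−13.25)²/13.25 + (8−20.54)²/20.54 + (22−20.21)²/20.21 = 28.0294
df = 4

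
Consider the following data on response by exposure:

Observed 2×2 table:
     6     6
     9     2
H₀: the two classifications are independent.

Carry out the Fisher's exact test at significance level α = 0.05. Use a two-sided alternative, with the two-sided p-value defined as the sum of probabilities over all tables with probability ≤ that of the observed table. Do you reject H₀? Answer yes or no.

Margins: r₁=12, r₂=11, c₁=15, c₂=8, n=23
p_obs = C(12,6)·C(11,9)/C(23,15); sum pmf over tables with pmf ≤ p_obs
p-value (two-sided) = 0.19303
At α=0.05: p ≥ α → fail to reject H₀

reject H₀: no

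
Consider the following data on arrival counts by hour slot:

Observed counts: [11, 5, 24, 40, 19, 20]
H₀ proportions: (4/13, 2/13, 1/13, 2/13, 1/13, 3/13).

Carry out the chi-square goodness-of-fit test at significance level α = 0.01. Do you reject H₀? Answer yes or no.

reject H₀: yes

n = 119; E_i = n·p_i = [36.62, 18.31, 9.15, 18.31, 9.15, 27.46]
χ² = (11−36.62)²/36.62 + (5−18.31)²/18.31 + (24−9.15)²/9.15 + (40−18.31)²/18.31 + (19−9.15)²/9.15 + (20−27.46)²/27.46 = 89.9923
df = 5
p-value (upper-tail) = 0.00000
At α=0.01: p < α → reject H₀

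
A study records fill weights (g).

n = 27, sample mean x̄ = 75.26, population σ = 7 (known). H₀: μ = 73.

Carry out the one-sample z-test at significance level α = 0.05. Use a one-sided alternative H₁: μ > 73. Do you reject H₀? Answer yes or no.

SE = σ/√n = 7/√27 = 1.3472
z = (x̄−μ₀)/SE = (75.26−73)/1.3472 = 1.6776
p-value (one-sided, H₁ greater) = 0.04671
At α=0.05: p < α → reject H₀

reject H₀: yes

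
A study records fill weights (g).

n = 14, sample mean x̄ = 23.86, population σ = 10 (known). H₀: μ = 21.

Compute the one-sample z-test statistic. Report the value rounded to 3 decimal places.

SE = σ/√n = 10/√14 = 2.6726
z = (x̄−μ₀)/SE = (23.86−21)/2.6726 = 1.0701

test statistic = 1.070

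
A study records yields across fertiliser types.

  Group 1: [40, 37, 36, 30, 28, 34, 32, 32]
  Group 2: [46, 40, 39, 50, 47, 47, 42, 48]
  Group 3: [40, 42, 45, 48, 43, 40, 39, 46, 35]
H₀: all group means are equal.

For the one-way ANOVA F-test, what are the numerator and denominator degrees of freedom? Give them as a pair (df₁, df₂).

degrees of freedom = [2, 22]

k = 3 groups, N = 25 total
df = (k−1, N−k) = (3−1, 25−3) = (2, 22)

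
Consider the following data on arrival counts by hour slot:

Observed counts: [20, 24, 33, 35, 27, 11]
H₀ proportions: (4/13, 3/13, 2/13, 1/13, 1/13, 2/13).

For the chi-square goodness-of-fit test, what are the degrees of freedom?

degrees of freedom = 5

df = k − 1 = 6 − 1 = 5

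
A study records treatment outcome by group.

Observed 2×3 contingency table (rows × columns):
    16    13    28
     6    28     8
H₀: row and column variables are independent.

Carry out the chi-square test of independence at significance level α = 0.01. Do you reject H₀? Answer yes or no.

reject H₀: yes

Row totals [57, 42], col totals [22, 41, 36], n=99
χ² = (16−12.67)²/12.67 + (13−23.61)²/23.61 + (28−20.73)²/20.73 + (6−9.33)²/9.33 + (28−17.39)²/17.39 + (8−15.27)²/15.27 = 19.3151
df = 2
p-value (upper-tail) = 0.00006
At α=0.01: p < α → reject H₀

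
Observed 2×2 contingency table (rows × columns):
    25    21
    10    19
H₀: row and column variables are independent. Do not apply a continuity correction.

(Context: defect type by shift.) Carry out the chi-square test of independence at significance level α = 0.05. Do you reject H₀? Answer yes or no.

reject H₀: no

Row totals [46, 29], col totals [35, 40], n=75
χ² = (25−21.47)²/21.47 + (21−24.53)²/24.53 + (10−13.53)²/13.53 + (19−15.47)²/15.47 = 2.8201
df = 1
p-value (upper-tail) = 0.09309
At α=0.05: p ≥ α → fail to reject H₀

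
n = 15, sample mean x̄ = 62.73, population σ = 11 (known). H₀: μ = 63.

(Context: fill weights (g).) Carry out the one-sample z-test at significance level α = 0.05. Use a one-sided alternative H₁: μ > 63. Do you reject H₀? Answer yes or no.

SE = σ/√n = 11/√15 = 2.8402
z = (x̄−μ₀)/SE = (62.73−63)/2.8402 = -0.0951
p-value (one-sided, H₁ greater) = 0.53787
At α=0.05: p ≥ α → fail to reject H₀

reject H₀: no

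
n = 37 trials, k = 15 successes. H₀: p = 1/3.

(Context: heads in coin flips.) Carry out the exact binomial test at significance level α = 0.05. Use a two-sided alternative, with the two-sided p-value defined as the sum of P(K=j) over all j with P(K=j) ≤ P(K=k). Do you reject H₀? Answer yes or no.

reject H₀: no

Exact binomial: n=37, k=15, p₀=1/3=0.3333
P(X=j) = C(n,j)·p₀^j·(1−p₀)^(n−j); p = Σ P(X=j) over j with P(X=j) ≤ P(X=15)
p-value (two-sided) = 0.38420
At α=0.05: p ≥ α → fail to reject H₀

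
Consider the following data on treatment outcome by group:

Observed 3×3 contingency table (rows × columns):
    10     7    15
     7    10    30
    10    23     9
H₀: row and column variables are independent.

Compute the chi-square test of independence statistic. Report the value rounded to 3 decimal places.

test statistic = 20.500

Row totals [32, 47, 42], col totals [27, 40, 54], n=121
χ² = (10−7.14)²/7.14 + (7−10.58)²/10.58 + (15−14.28)²/14.28 + (7−10.49)²/10.49 + (10−15.54)²/15.54 + (30−20.98)²/20.98 + (10−9.37)²/9.37 + (23−13.88)²/13.88 + (9−18.74)²/18.74 = 20.5002
df = 4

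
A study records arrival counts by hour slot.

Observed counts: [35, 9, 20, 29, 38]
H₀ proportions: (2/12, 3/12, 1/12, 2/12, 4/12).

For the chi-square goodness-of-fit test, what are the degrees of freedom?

degrees of freedom = 4

df = k − 1 = 5 − 1 = 4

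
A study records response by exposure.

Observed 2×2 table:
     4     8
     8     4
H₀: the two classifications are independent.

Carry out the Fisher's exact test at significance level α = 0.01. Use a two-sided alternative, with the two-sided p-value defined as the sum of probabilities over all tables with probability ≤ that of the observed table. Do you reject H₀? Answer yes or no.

reject H₀: no

Margins: r₁=12, r₂=12, c₁=12, c₂=12, n=24
p_obs = C(12,4)·C(12,8)/C(24,12); sum pmf over tables with pmf ≤ p_obs
p-value (two-sided) = 0.22035
At α=0.01: p ≥ α → fail to reject H₀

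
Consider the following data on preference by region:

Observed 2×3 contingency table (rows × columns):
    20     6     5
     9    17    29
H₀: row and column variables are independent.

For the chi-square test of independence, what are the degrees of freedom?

df = (r−1)(c−1) = (2−1)·(3−1) = 2

degrees of freedom = 2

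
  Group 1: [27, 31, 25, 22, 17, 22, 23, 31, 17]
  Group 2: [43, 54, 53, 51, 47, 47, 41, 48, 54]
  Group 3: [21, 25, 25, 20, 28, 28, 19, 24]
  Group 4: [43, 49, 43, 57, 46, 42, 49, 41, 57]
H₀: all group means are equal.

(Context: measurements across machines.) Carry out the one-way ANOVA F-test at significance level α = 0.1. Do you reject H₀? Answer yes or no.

reject H₀: yes

Group means [23.89, 48.67, 23.75, 47.44], grand mean 36.286
SSB = Σnᵢ(x̄ᵢ−x̄)² = 5140.532; SSW = ΣΣ(x−x̄ᵢ)² = 776.611
MSB = 5140.532/3 = 1713.5106; MSW = 776.611/31 = 25.0520
F = MSB/MSW = 68.3982
df = (3, 31)
p-value (upper-tail) = 0.00000
At α=0.1: p < α → reject H₀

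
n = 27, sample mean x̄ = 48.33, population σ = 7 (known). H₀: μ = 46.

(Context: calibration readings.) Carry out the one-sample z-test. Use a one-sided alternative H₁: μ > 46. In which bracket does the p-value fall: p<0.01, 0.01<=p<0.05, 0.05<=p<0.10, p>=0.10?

SE = σ/√n = 7/√27 = 1.3472
z = (x̄−μ₀)/SE = (48.33−46)/1.3472 = 1.7296
p-value (one-sided, H₁ greater) = 0.04185
→ bracket: 0.01<=p<0.05

p-value bracket: 0.01<=p<0.05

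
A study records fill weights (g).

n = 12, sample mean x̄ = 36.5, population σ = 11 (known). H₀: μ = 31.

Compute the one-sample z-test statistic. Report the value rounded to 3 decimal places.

test statistic = 1.732

SE = σ/√n = 11/√12 = 3.1754
z = (x̄−μ₀)/SE = (36.5−31)/3.1754 = 1.7321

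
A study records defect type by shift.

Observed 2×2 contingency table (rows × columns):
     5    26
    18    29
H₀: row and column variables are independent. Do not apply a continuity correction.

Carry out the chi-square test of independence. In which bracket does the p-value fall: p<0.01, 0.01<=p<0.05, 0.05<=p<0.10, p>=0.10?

Row totals [31, 47], col totals [23, 55], n=78
χ² = (5−9.14)²/9.14 + (26−21.86)²/21.86 + (18−13.86)²/13.86 + (29−33.14)²/33.14 = 4.4152
df = 1
p-value (upper-tail) = 0.03562
→ bracket: 0.01<=p<0.05

p-value bracket: 0.01<=p<0.05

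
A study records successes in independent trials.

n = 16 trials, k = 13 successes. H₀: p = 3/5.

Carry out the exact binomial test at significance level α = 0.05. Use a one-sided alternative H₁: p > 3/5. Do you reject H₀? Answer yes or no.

Exact binomial: n=16, k=13, p₀=3/5=0.6000
P(X≥13) from Σ C(n,i)·p₀^i·(1−p₀)^(n−i)
p-value (one-sided, H₁ greater) = 0.06515
At α=0.05: p ≥ α → fail to reject H₀

reject H₀: no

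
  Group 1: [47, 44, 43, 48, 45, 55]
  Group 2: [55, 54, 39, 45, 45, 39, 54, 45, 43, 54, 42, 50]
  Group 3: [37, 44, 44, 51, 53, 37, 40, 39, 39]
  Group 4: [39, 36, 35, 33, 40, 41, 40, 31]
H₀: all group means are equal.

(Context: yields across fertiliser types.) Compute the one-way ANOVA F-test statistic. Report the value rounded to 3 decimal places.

Group means [47.00, 47.08, 42.67, 36.88], grand mean 43.600
SSB = Σnᵢ(x̄ᵢ−x̄)² = 584.608; SSW = ΣΣ(x−x̄ᵢ)² = 867.792
MSB = 584.608/3 = 194.8694; MSW = 867.792/31 = 27.9933
F = MSB/MSW = 6.9613
df = (3, 31)

test statistic = 6.961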